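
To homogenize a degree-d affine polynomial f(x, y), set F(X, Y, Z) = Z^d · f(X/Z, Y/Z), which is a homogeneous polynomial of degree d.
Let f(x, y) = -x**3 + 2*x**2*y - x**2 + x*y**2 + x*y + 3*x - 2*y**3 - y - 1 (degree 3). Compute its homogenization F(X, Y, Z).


F(X, Y, Z) = -X**3 + 2*X**2*Y - X**2*Z + X*Y**2 + X*Y*Z + 3*X*Z**2 - 2*Y**3 - Y*Z**2 - Z**3

deg(f) = 3.
Substitute x = X/Z, y = Y/Z into f, then multiply by Z^3.
  monomial -1·x^3·y^0 ↦ -1·X^3·Y^0·Z^0.
  monomial 2·x^2·y^1 ↦ 2·X^2·Y^1·Z^0.
  monomial -1·x^2·y^0 ↦ -1·X^2·Y^0·Z^1.
  monomial 1·x^1·y^2 ↦ 1·X^1·Y^2·Z^0.
  monomial 1·x^1·y^1 ↦ 1·X^1·Y^1·Z^1.
  monomial 3·x^1·y^0 ↦ 3·X^1·Y^0·Z^2.
  monomial -2·x^0·y^3 ↦ -2·X^0·Y^3·Z^0.
  monomial -1·x^0·y^1 ↦ -1·X^0·Y^1·Z^2.
  monomial -1·x^0·y^0 ↦ -1·X^0·Y^0·Z^3.
Collecting: F(X, Y, Z) = -X**3 + 2*X**2*Y - X**2*Z + X*Y**2 + X*Y*Z + 3*X*Z**2 - 2*Y**3 - Y*Z**2 - Z**3.


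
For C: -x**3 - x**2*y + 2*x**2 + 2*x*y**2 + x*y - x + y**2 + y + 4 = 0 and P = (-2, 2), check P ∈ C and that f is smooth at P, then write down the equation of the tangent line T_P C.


Tangent line at P: -3*x - 17*y + 28 = 0.

Step 1: f(-2, 2) = 0, so P lies on C.
Step 2: partial derivatives
  f_x(x, y) = -3*x**2 - 2*x*y + 4*x + 2*y**2 + y - 1, f_y(x, y) = -x**2 + 4*x*y + x + 2*y + 1.
  f_x(P) = -3, f_y(P) = -17 (gradient nonzero, so P is smooth).
Step 3: tangent line at P: -3·(x − -2) + -17·(y − 2) = 0.
Expanding: -3*x - 17*y + 28 = 0.


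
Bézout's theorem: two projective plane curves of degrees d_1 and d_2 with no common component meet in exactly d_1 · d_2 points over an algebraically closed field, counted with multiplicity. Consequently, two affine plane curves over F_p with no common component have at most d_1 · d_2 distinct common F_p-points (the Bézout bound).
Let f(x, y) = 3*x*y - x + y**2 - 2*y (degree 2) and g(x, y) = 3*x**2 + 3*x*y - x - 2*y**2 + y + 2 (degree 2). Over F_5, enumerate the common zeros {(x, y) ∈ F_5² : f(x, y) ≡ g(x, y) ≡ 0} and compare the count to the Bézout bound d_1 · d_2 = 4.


Common zeros: ∅; count = 0; Bézout bound = 4.

deg(f) = 2, deg(g) = 2, so Bézout bound = 4.
Scan x ∈ F_5. For each x, list the y ∈ F_5 with f(x, y) ≡ 0 and those with g(x, y) ≡ 0 (mod 5); the common zeros in that column are the intersection.
  x = 0: f ≡ 0 at y ∈ {0, 2}; g ≡ 0 at y ∈ ∅; common: ∅.
  x = 1: f ≡ 0 at y ∈ {2}; g ≡ 0 at y ∈ ∅; common: ∅.
  x = 2: f ≡ 0 at y ∈ {2, 4}; g ≡ 0 at y ∈ {3}; common: ∅.
  x = 3: f ≡ 0 at y ∈ {1, 2}; g ≡ 0 at y ∈ ∅; common: ∅.
  x = 4: f ≡ 0 at y ∈ {2, 3}; g ≡ 0 at y ∈ ∅; common: ∅.
Collecting: common zeros = ∅, so the count is 0.
Comparison with the Bézout bound: 0 ≤ 4 = deg(f)·deg(g), as expected for curves with no common component (the affine F_5-count falls short of the bound because intersections may lie at infinity, over extension fields, or carry multiplicity).


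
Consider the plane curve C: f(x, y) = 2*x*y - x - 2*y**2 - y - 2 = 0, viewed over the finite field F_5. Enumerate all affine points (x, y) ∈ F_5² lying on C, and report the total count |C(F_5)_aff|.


Affine F_5-points: {(0, 1), (3, 0), (4, 2), (4, 4)}; count = 4.

For each of the 25 pairs (x, y) ∈ F_5², evaluate f(x, y) mod 5. Record the zeros.
  x = 0: [0↦3, 1↦0, 2↦3, 3↦2, 4↦2]  zeros at y ∈ {1}
  x = 1: [0↦2, 1↦1, 2↦1, 3↦2, 4↦4]  zeros at y ∈ ∅
  x = 2: [0↦1, 1↦2, 2↦4, 3↦2, 4↦1]  zeros at y ∈ ∅
  x = 3: [0↦0, 1↦3, 2↦2, 3↦2, 4↦3]  zeros at y ∈ {0}
  x = 4: [0↦4, 1↦4, 2↦0, 3↦2, 4↦0]  zeros at y ∈ {2, 4}
Collecting zeros: affine points = {(0, 1), (3, 0), (4, 2), (4, 4)}.
Total count |C(F_5)_aff| = 4.


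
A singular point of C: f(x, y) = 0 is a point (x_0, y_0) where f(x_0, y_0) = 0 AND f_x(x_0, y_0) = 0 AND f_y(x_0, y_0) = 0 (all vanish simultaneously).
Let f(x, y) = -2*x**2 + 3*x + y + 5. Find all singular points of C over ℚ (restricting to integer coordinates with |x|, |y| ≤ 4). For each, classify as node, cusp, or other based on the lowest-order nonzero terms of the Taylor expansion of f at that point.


No singular points in the scanned grid; C is smooth there.

Compute partial derivatives:
  f_x = 3 - 4*x.
  f_y = 1.
f_y = 1 is a nonzero constant, so f_y never vanishes: no point (x, y) can satisfy f = f_x = f_y = 0. In particular no (x, y) ∈ {−4, ..., 4}² is singular; the curve is smooth.


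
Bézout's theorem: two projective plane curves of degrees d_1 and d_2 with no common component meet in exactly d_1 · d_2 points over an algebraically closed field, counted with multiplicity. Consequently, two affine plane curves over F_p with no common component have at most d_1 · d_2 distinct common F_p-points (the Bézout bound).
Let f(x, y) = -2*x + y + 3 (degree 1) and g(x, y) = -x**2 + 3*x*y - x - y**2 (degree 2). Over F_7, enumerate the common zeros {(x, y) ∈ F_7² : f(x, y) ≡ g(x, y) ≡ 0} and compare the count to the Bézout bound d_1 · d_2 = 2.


Common zeros: ∅; count = 0; Bézout bound = 2.

deg(f) = 1, deg(g) = 2, so Bézout bound = 2.
Scan x ∈ F_7. For each x, list the y ∈ F_7 with f(x, y) ≡ 0 and those with g(x, y) ≡ 0 (mod 7); the common zeros in that column are the intersection.
  x = 0: f ≡ 0 at y ∈ {4}; g ≡ 0 at y ∈ {0}; common: ∅.
  x = 1: f ≡ 0 at y ∈ {6}; g ≡ 0 at y ∈ {1, 2}; common: ∅.
  x = 2: f ≡ 0 at y ∈ {1}; g ≡ 0 at y ∈ ∅; common: ∅.
  x = 3: f ≡ 0 at y ∈ {3}; g ≡ 0 at y ∈ ∅; common: ∅.
  x = 4: f ≡ 0 at y ∈ {5}; g ≡ 0 at y ∈ {2, 3}; common: ∅.
  x = 5: f ≡ 0 at y ∈ {0}; g ≡ 0 at y ∈ {4}; common: ∅.
  x = 6: f ≡ 0 at y ∈ {2}; g ≡ 0 at y ∈ {0, 4}; common: ∅.
Collecting: common zeros = ∅, so the count is 0.
Comparison with the Bézout bound: 0 ≤ 2 = deg(f)·deg(g), as expected for curves with no common component (the affine F_7-count falls short of the bound because intersections may lie at infinity, over extension fields, or carry multiplicity).


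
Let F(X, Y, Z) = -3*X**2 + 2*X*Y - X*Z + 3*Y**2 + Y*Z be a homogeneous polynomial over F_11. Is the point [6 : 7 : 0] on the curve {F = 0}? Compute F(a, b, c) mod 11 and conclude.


F(6,7,0) ≡ 2 (mod 11); P is NOT on the curve.

Evaluate F(6, 7, 0) term-by-term (mod 11).
  -3*X**2 ↦ -3·36·1·1 = -108
  2*X*Y ↦ 2·6·7·1 = 84
  -X*Z ↦ -1·6·1·0 = 0
  3*Y**2 ↦ 3·1·49·1 = 147
  Y*Z ↦ 1·1·7·0 = 0
Sum: F(6, 7, 0) = (-108) + (84) + (0) + (147) + (0) = 123.
Reducing mod 11: 123 ≡ 2 (mod 11).
Since F(a, b, c) ≡ 2 ≠ 0 (mod 11), P does NOT lie on the curve.


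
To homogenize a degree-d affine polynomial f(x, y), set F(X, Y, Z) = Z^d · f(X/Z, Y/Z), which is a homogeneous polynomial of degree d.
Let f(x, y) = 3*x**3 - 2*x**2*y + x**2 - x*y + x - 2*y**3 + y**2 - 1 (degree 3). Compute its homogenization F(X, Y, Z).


F(X, Y, Z) = 3*X**3 - 2*X**2*Y + X**2*Z - X*Y*Z + X*Z**2 - 2*Y**3 + Y**2*Z - Z**3

deg(f) = 3.
Substitute x = X/Z, y = Y/Z into f, then multiply by Z^3.
  monomial 3·x^3·y^0 ↦ 3·X^3·Y^0·Z^0.
  monomial -2·x^2·y^1 ↦ -2·X^2·Y^1·Z^0.
  monomial 1·x^2·y^0 ↦ 1·X^2·Y^0·Z^1.
  monomial -1·x^1·y^1 ↦ -1·X^1·Y^1·Z^1.
  monomial 1·x^1·y^0 ↦ 1·X^1·Y^0·Z^2.
  monomial -2·x^0·y^3 ↦ -2·X^0·Y^3·Z^0.
  monomial 1·x^0·y^2 ↦ 1·X^0·Y^2·Z^1.
  monomial -1·x^0·y^0 ↦ -1·X^0·Y^0·Z^3.
Collecting: F(X, Y, Z) = 3*X**3 - 2*X**2*Y + X**2*Z - X*Y*Z + X*Z**2 - 2*Y**3 + Y**2*Z - Z**3.


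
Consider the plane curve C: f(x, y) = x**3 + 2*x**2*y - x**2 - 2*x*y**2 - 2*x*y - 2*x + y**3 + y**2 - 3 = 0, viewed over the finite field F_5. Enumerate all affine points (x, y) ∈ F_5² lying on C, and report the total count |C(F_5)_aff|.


Affine F_5-points: {(1, 0), (1, 1), (4, 1), (4, 2), (4, 4)}; count = 5.

For each of the 25 pairs (x, y) ∈ F_5², evaluate f(x, y) mod 5. Record the zeros.
  x = 0: [0↦2, 1↦4, 2↦4, 3↦3, 4↦2]  zeros at y ∈ ∅
  x = 1: [0↦0, 1↦0, 2↦4, 3↦3, 4↦3]  zeros at y ∈ {0, 1}
  x = 2: [0↦2, 1↦4, 2↦1, 3↦4, 4↦4]  zeros at y ∈ ∅
  x = 3: [0↦4, 1↦2, 2↦1, 3↦2, 4↦1]  zeros at y ∈ ∅
  x = 4: [0↦2, 1↦0, 2↦0, 3↦3, 4↦0]  zeros at y ∈ {1, 2, 4}
Collecting zeros: affine points = {(1, 0), (1, 1), (4, 1), (4, 2), (4, 4)}.
Total count |C(F_5)_aff| = 5.


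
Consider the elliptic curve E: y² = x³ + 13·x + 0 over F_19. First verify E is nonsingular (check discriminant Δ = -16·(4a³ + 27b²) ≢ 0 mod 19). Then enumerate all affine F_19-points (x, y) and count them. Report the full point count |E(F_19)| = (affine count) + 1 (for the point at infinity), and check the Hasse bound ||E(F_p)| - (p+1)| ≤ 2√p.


Affine points = {(0, 0), (3, 3), (3, 16), (5, 0), (6, 3), (6, 16), (7, 4), (7, 15), (10, 3), (10, 16), (11, 7), (11, 12), (14, 0), (15, 6), (15, 13), (17, 2), (17, 17), (18, 9), (18, 10)}; affine count = 19; |E(F_19)| = 20.

Discriminant check: Δ ∝ 4a³ + 27b² = 4·13³ + 27·0² = 4·2197 + 27·0 ≡ 10 (mod 19). Nonzero ⇒ E is nonsingular.
For each x ∈ F_19, compute rhs = x³ + 13·x + 0 mod 19, then count y ∈ F_19 with y² ≡ rhs.
  x = 0: rhs = 0, matching y values: 0 (1 points).
  x = 1: rhs = 14, matching y values: none (0 points).
  x = 2: rhs = 15, matching y values: none (0 points).
  x = 3: rhs = 9, matching y values: 3, 16 (2 points).
  x = 4: rhs = 2, matching y values: none (0 points).
  x = 5: rhs = 0, matching y values: 0 (1 points).
  x = 6: rhs = 9, matching y values: 3, 16 (2 points).
  x = 7: rhs = 16, matching y values: 4, 15 (2 points).
  x = 8: rhs = 8, matching y values: none (0 points).
  x = 9: rhs = 10, matching y values: none (0 points).
  x = 10: rhs = 9, matching y values: 3, 16 (2 points).
  x = 11: rhs = 11, matching y values: 7, 12 (2 points).
  x = 12: rhs = 3, matching y values: none (0 points).
  x = 13: rhs = 10, matching y values: none (0 points).
  x = 14: rhs = 0, matching y values: 0 (1 points).
  x = 15: rhs = 17, matching y values: 6, 13 (2 points).
  x = 16: rhs = 10, matching y values: none (0 points).
  x = 17: rhs = 4, matching y values: 2, 17 (2 points).
  x = 18: rhs = 5, matching y values: 9, 10 (2 points).
Total affine count: 19.
Full point count |E(F_19)| = 19 + 1 = 20.
Hasse bound: |20 − (19+1)| = |0| = 0 ≤ 2√19 ≈ 8.7178 ✓.


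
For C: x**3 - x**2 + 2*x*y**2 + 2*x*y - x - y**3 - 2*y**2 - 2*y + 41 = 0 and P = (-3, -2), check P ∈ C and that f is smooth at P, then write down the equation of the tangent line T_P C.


Tangent line at P: 36*x + 12*y + 132 = 0.

Step 1: f(-3, -2) = 0, so P lies on C.
Step 2: partial derivatives
  f_x(x, y) = 3*x**2 - 2*x + 2*y**2 + 2*y - 1, f_y(x, y) = 4*x*y + 2*x - 3*y**2 - 4*y - 2.
  f_x(P) = 36, f_y(P) = 12 (gradient nonzero, so P is smooth).
Step 3: tangent line at P: 36·(x − -3) + 12·(y − -2) = 0.
Expanding: 36*x + 12*y + 132 = 0.


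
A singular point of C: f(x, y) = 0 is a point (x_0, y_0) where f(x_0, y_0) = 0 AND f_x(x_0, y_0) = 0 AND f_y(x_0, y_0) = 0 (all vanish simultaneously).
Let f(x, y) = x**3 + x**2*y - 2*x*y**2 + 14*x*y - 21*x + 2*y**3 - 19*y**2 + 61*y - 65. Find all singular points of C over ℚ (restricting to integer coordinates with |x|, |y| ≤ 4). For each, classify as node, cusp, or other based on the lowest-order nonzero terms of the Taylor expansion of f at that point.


Singular points: {(-1, 3)}; classification: cusp.

Compute partial derivatives:
  f_x = 3*x**2 + 2*x*y - 2*y**2 + 14*y - 21.
  f_y = x**2 - 4*x*y + 14*x + 6*y**2 - 38*y + 61.
Scan x_0 ∈ {−4, ..., 4}. For each x_0, f_y(x_0, y) is a polynomial in y; find its integer roots y ∈ {−4, ..., 4}, then test f_x and f at those candidates.
  x = -4: f_y(-4, y) = 6*y**2 - 22*y + 21; no integer root y with |y| ≤ 4.
  x = -3: f_y(-3, y) = 6*y**2 - 26*y + 28; vanishes at y ∈ {2}. (-3, 2): f_x = 14 ≠ 0.
  x = -2: f_y(-2, y) = 6*y**2 - 30*y + 37; no integer root y with |y| ≤ 4.
  x = -1: f_y(-1, y) = 6*y**2 - 34*y + 48; vanishes at y ∈ {3}. (-1, 3): f_x = 0, f = 0 — SINGULAR.
  x = 0: f_y(0, y) = 6*y**2 - 38*y + 61; no integer root y with |y| ≤ 4.
  x = 1: f_y(1, y) = 6*y**2 - 42*y + 76; no integer root y with |y| ≤ 4.
  x = 2: f_y(2, y) = 6*y**2 - 46*y + 93; no integer root y with |y| ≤ 4.
  x = 3: f_y(3, y) = 6*y**2 - 50*y + 112; no integer root y with |y| ≤ 4.
  x = 4: f_y(4, y) = 6*y**2 - 54*y + 133; no integer root y with |y| ≤ 4.
Only singular point on the grid: (-1, 3).
Classify: substitute x = -1 + u, y = 3 + v and expand: f = u**3 + u**2*v - 2*u*v**2 + 2*v**3 + v**2.
No constant or linear terms (consistent with a singular point). Quadratic part: v**2. Cubic part: u**3 + u**2*v - 2*u*v**2 + 2*v**3.
The quadratic part v**2 is a perfect square, so there is a single (double) tangent line v = 0, i.e. y = 3. Restricting the cubic part to that line (v = 0) leaves u**3 ≠ 0, so f is not divisible by v and the branch is v² ≈ -u**3 to lowest order — this is a cusp.
Classification: cusp.


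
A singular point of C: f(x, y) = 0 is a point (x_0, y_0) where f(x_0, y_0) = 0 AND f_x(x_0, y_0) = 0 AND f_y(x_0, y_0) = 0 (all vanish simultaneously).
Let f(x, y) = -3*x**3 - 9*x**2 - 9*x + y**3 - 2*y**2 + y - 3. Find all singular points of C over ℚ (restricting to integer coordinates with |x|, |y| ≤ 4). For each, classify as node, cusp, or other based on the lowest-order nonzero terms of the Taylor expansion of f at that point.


Singular points: {(-1, 1)}; classification: cusp.

Compute partial derivatives:
  f_x = -9*x**2 - 18*x - 9.
  f_y = 3*y**2 - 4*y + 1.
Scan x_0 ∈ {−4, ..., 4}. For each x_0, f_y(x_0, y) is a polynomial in y; find its integer roots y ∈ {−4, ..., 4}, then test f_x and f at those candidates.
  x = -4: f_y(-4, y) = 3*y**2 - 4*y + 1; vanishes at y ∈ {1}. (-4, 1): f_x = -81 ≠ 0.
  x = -3: f_y(-3, y) = 3*y**2 - 4*y + 1; vanishes at y ∈ {1}. (-3, 1): f_x = -36 ≠ 0.
  x = -2: f_y(-2, y) = 3*y**2 - 4*y + 1; vanishes at y ∈ {1}. (-2, 1): f_x = -9 ≠ 0.
  x = -1: f_y(-1, y) = 3*y**2 - 4*y + 1; vanishes at y ∈ {1}. (-1, 1): f_x = 0, f = 0 — SINGULAR.
  x = 0: f_y(0, y) = 3*y**2 - 4*y + 1; vanishes at y ∈ {1}. (0, 1): f_x = -9 ≠ 0.
  x = 1: f_y(1, y) = 3*y**2 - 4*y + 1; vanishes at y ∈ {1}. (1, 1): f_x = -36 ≠ 0.
  x = 2: f_y(2, y) = 3*y**2 - 4*y + 1; vanishes at y ∈ {1}. (2, 1): f_x = -81 ≠ 0.
  x = 3: f_y(3, y) = 3*y**2 - 4*y + 1; vanishes at y ∈ {1}. (3, 1): f_x = -144 ≠ 0.
  x = 4: f_y(4, y) = 3*y**2 - 4*y + 1; vanishes at y ∈ {1}. (4, 1): f_x = -225 ≠ 0.
Only singular point on the grid: (-1, 1).
Classify: substitute x = -1 + u, y = 1 + v and expand: f = -3*u**3 + v**3 + v**2.
No constant or linear terms (consistent with a singular point). Quadratic part: v**2. Cubic part: -3*u**3 + v**3.
The quadratic part v**2 is a perfect square, so there is a single (double) tangent line v = 0, i.e. y = 1. Restricting the cubic part to that line (v = 0) leaves -3*u**3 ≠ 0, so f is not divisible by v and the branch is v² ≈ 3*u**3 to lowest order — this is a cusp.
Classification: cusp.


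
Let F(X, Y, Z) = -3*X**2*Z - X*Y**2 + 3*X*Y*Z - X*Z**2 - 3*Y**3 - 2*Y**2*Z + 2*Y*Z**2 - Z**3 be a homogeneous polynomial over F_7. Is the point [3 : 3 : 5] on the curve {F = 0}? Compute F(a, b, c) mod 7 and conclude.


F(3,3,5) ≡ 4 (mod 7); P is NOT on the curve.

Evaluate F(3, 3, 5) term-by-term (mod 7).
  -3*X**2*Z ↦ -3·9·1·5 = -135
  -X*Y**2 ↦ -1·3·9·1 = -27
  3*X*Y*Z ↦ 3·3·3·5 = 135
  -X*Z**2 ↦ -1·3·1·25 = -75
  -3*Y**3 ↦ -3·1·27·1 = -81
  -2*Y**2*Z ↦ -2·1·9·5 = -90
  2*Y*Z**2 ↦ 2·1·3·25 = 150
  -Z**3 ↦ -1·1·1·125 = -125
Sum: F(3, 3, 5) = (-135) + (-27) + (135) + (-75) + (-81) + (-90) + (150) + (-125) = -248.
Reducing mod 7: -248 ≡ 4 (mod 7).
Since F(a, b, c) ≡ 4 ≠ 0 (mod 7), P does NOT lie on the curve.


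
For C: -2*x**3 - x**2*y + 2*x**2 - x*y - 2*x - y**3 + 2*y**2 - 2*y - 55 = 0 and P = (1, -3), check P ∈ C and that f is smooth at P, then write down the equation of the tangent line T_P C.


Tangent line at P: 5*x - 43*y - 134 = 0.

Step 1: f(1, -3) = 0, so P lies on C.
Step 2: partial derivatives
  f_x(x, y) = -6*x**2 - 2*x*y + 4*x - y - 2, f_y(x, y) = -x**2 - x - 3*y**2 + 4*y - 2.
  f_x(P) = 5, f_y(P) = -43 (gradient nonzero, so P is smooth).
Step 3: tangent line at P: 5·(x − 1) + -43·(y − -3) = 0.
Expanding: 5*x - 43*y - 134 = 0.


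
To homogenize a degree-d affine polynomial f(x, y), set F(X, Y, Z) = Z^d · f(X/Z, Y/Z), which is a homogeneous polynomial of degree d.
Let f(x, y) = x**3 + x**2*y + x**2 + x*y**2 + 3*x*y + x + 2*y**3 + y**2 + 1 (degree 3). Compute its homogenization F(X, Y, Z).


F(X, Y, Z) = X**3 + X**2*Y + X**2*Z + X*Y**2 + 3*X*Y*Z + X*Z**2 + 2*Y**3 + Y**2*Z + Z**3

deg(f) = 3.
Substitute x = X/Z, y = Y/Z into f, then multiply by Z^3.
  monomial 1·x^3·y^0 ↦ 1·X^3·Y^0·Z^0.
  monomial 1·x^2·y^1 ↦ 1·X^2·Y^1·Z^0.
  monomial 1·x^2·y^0 ↦ 1·X^2·Y^0·Z^1.
  monomial 1·x^1·y^2 ↦ 1·X^1·Y^2·Z^0.
  monomial 3·x^1·y^1 ↦ 3·X^1·Y^1·Z^1.
  monomial 1·x^1·y^0 ↦ 1·X^1·Y^0·Z^2.
  monomial 2·x^0·y^3 ↦ 2·X^0·Y^3·Z^0.
  monomial 1·x^0·y^2 ↦ 1·X^0·Y^2·Z^1.
  monomial 1·x^0·y^0 ↦ 1·X^0·Y^0·Z^3.
Collecting: F(X, Y, Z) = X**3 + X**2*Y + X**2*Z + X*Y**2 + 3*X*Y*Z + X*Z**2 + 2*Y**3 + Y**2*Z + Z**3.


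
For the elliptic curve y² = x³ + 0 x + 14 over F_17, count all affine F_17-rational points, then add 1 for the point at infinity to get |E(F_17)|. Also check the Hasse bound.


Affine points = {(1, 7), (1, 10), (6, 3), (6, 14), (7, 0), (8, 4), (8, 13), (11, 6), (11, 11), (12, 5), (12, 12), (13, 1), (13, 16), (14, 2), (14, 15), (16, 8), (16, 9)}; affine count = 17; |E(F_17)| = 18.

Discriminant check: Δ ∝ 4a³ + 27b² = 4·0³ + 27·14² = 4·0 + 27·196 ≡ 5 (mod 17). Nonzero ⇒ E is nonsingular.
For each x ∈ F_17, compute rhs = x³ + 0·x + 14 mod 17, then count y ∈ F_17 with y² ≡ rhs.
  x = 0: rhs = 14, matching y values: none (0 points).
  x = 1: rhs = 15, matching y values: 7, 10 (2 points).
  x = 2: rhs = 5, matching y values: none (0 points).
  x = 3: rhs = 7, matching y values: none (0 points).
  x = 4: rhs = 10, matching y values: none (0 points).
  x = 5: rhs = 3, matching y values: none (0 points).
  x = 6: rhs = 9, matching y values: 3, 14 (2 points).
  x = 7: rhs = 0, matching y values: 0 (1 points).
  x = 8: rhs = 16, matching y values: 4, 13 (2 points).
  x = 9: rhs = 12, matching y values: none (0 points).
  x = 10: rhs = 11, matching y values: none (0 points).
  x = 11: rhs = 2, matching y values: 6, 11 (2 points).
  x = 12: rhs = 8, matching y values: 5, 12 (2 points).
  x = 13: rhs = 1, matching y values: 1, 16 (2 points).
  x = 14: rhs = 4, matching y values: 2, 15 (2 points).
  x = 15: rhs = 6, matching y values: none (0 points).
  x = 16: rhs = 13, matching y values: 8, 9 (2 points).
Total affine count: 17.
Full point count |E(F_17)| = 17 + 1 = 18.
Hasse bound: |18 − (17+1)| = |0| = 0 ≤ 2√17 ≈ 8.2462 ✓.


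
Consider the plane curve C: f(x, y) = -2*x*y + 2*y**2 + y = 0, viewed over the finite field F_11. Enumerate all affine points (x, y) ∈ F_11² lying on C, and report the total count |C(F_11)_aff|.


Affine F_11-points: {(0, 0), (0, 5), (1, 0), (1, 6), (2, 0), (2, 7), (3, 0), (3, 8), (4, 0), (4, 9), (5, 0), (5, 10), (6, 0), (7, 0), (7, 1), (8, 0), (8, 2), (9, 0), (9, 3), (10, 0), (10, 4)}; count = 21.

For each of the 121 pairs (x, y) ∈ F_11², evaluate f(x, y) mod 11. Record the zeros.
  x = 0: [0↦0, 1↦3, 2↦10, 3↦10, 4↦3, 5↦0, 6↦1, 7↦6, 8↦4, 9↦6, 10↦1]  zeros at y ∈ {0, 5}
  x = 1: [0↦0, 1↦1, 2↦6, 3↦4, 4↦6, 5↦1, 6↦0, 7↦3, 8↦10, 9↦10, 10↦3]  zeros at y ∈ {0, 6}
  x = 2: [0↦0, 1↦10, 2↦2, 3↦9, 4↦9, 5↦2, 6↦10, 7↦0, 8↦5, 9↦3, 10↦5]  zeros at y ∈ {0, 7}
  x = 3: [0↦0, 1↦8, 2↦9, 3↦3, 4↦1, 5↦3, 6↦9, 7↦8, 8↦0, 9↦7, 10↦7]  zeros at y ∈ {0, 8}
  x = 4: [0↦0, 1↦6, 2↦5, 3↦8, 4↦4, 5↦4, 6↦8, 7↦5, 8↦6, 9↦0, 10↦9]  zeros at y ∈ {0, 9}
  x = 5: [0↦0, 1↦4, 2↦1, 3↦2, 4↦7, 5↦5, 6↦7, 7↦2, 8↦1, 9↦4, 10↦0]  zeros at y ∈ {0, 10}
  x = 6: [0↦0, 1↦2, 2↦8, 3↦7, 4↦10, 5↦6, 6↦6, 7↦10, 8↦7, 9↦8, 10↦2]  zeros at y ∈ {0}
  x = 7: [0↦0, 1↦0, 2↦4, 3↦1, 4↦2, 5↦7, 6↦5, 7↦7, 8↦2, 9↦1, 10↦4]  zeros at y ∈ {0, 1}
  x = 8: [0↦0, 1↦9, 2↦0, 3↦6, 4↦5, 5↦8, 6↦4, 7↦4, 8↦8, 9↦5, 10↦6]  zeros at y ∈ {0, 2}
  x = 9: [0↦0, 1↦7, 2↦7, 3↦0, 4↦8, 5↦9, 6↦3, 7↦1, 8↦3, 9↦9, 10↦8]  zeros at y ∈ {0, 3}
  x = 10: [0↦0, 1↦5, 2↦3, 3↦5, 4↦0, 5↦10, 6↦2, 7↦9, 8↦9, 9↦2, 10↦10]  zeros at y ∈ {0, 4}
Collecting zeros: affine points = {(0, 0), (0, 5), (1, 0), (1, 6), (2, 0), (2, 7), (3, 0), (3, 8), (4, 0), (4, 9), (5, 0), (5, 10), (6, 0), (7, 0), (7, 1), (8, 0), (8, 2), (9, 0), (9, 3), (10, 0), (10, 4)}.
Total count |C(F_11)_aff| = 21.


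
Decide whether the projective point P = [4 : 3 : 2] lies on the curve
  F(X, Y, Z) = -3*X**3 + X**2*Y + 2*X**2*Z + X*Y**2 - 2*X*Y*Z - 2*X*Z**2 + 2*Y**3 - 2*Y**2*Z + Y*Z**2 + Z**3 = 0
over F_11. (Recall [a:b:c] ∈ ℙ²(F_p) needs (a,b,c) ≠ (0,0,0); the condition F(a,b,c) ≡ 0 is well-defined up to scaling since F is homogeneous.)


F(4,3,2) ≡ 2 (mod 11); P is NOT on the curve.

Evaluate F(4, 3, 2) term-by-term (mod 11).
  -3*X**3 ↦ -3·64·1·1 = -192
  X**2*Y ↦ 1·16·3·1 = 48
  2*X**2*Z ↦ 2·16·1·2 = 64
  X*Y**2 ↦ 1·4·9·1 = 36
  -2*X*Y*Z ↦ -2·4·3·2 = -48
  -2*X*Z**2 ↦ -2·4·1·4 = -32
  2*Y**3 ↦ 2·1·27·1 = 54
  -2*Y**2*Z ↦ -2·1·9·2 = -36
  Y*Z**2 ↦ 1·1·3·4 = 12
  Z**3 ↦ 1·1·1·8 = 8
Sum: F(4, 3, 2) = (-192) + (48) + (64) + (36) + (-48) + (-32) + (54) + (-36) + (12) + (8) = -86.
Reducing mod 11: -86 ≡ 2 (mod 11).
Since F(a, b, c) ≡ 2 ≠ 0 (mod 11), P does NOT lie on the curve.


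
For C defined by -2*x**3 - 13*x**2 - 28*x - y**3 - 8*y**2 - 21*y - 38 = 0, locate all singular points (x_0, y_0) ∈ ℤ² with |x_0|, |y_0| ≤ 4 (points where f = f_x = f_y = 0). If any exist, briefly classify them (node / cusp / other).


Singular points: {(-2, -3)}; classification: node.

Compute partial derivatives:
  f_x = -6*x**2 - 26*x - 28.
  f_y = -3*y**2 - 16*y - 21.
Scan x_0 ∈ {−4, ..., 4}. For each x_0, f_y(x_0, y) is a polynomial in y; find its integer roots y ∈ {−4, ..., 4}, then test f_x and f at those candidates.
  x = -4: f_y(-4, y) = -3*y**2 - 16*y - 21; vanishes at y ∈ {-3}. (-4, -3): f_x = -20 ≠ 0.
  x = -3: f_y(-3, y) = -3*y**2 - 16*y - 21; vanishes at y ∈ {-3}. (-3, -3): f_x = -4 ≠ 0.
  x = -2: f_y(-2, y) = -3*y**2 - 16*y - 21; vanishes at y ∈ {-3}. (-2, -3): f_x = 0, f = 0 — SINGULAR.
  x = -1: f_y(-1, y) = -3*y**2 - 16*y - 21; vanishes at y ∈ {-3}. (-1, -3): f_x = -8 ≠ 0.
  x = 0: f_y(0, y) = -3*y**2 - 16*y - 21; vanishes at y ∈ {-3}. (0, -3): f_x = -28 ≠ 0.
  x = 1: f_y(1, y) = -3*y**2 - 16*y - 21; vanishes at y ∈ {-3}. (1, -3): f_x = -60 ≠ 0.
  x = 2: f_y(2, y) = -3*y**2 - 16*y - 21; vanishes at y ∈ {-3}. (2, -3): f_x = -104 ≠ 0.
  x = 3: f_y(3, y) = -3*y**2 - 16*y - 21; vanishes at y ∈ {-3}. (3, -3): f_x = -160 ≠ 0.
  x = 4: f_y(4, y) = -3*y**2 - 16*y - 21; vanishes at y ∈ {-3}. (4, -3): f_x = -228 ≠ 0.
Only singular point on the grid: (-2, -3).
Classify: substitute x = -2 + u, y = -3 + v and expand: f = -2*u**3 - u**2 - v**3 + v**2.
No constant or linear terms (consistent with a singular point). Quadratic part: -u**2 + v**2. Cubic part: -2*u**3 - v**3.
The quadratic part v**2 - u**2 = (v − u)(v + u) splits into two distinct linear factors, so there are two distinct tangent lines y − -3 = ±(x − -2) — this is a node (ordinary double point).
Classification: node.


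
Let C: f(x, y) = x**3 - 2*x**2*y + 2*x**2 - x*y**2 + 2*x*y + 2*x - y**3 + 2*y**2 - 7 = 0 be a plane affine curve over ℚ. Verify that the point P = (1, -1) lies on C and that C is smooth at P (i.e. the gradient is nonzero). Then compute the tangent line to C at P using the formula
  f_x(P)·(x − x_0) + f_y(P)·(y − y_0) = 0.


Tangent line at P: 10*x - 5*y - 15 = 0.

Step 1: f(1, -1) = 0, so P lies on C.
Step 2: partial derivatives
  f_x(x, y) = 3*x**2 - 4*x*y + 4*x - y**2 + 2*y + 2, f_y(x, y) = -2*x**2 - 2*x*y + 2*x - 3*y**2 + 4*y.
  f_x(P) = 10, f_y(P) = -5 (gradient nonzero, so P is smooth).
Step 3: tangent line at P: 10·(x − 1) + -5·(y − -1) = 0.
Expanding: 10*x - 5*y - 15 = 0.


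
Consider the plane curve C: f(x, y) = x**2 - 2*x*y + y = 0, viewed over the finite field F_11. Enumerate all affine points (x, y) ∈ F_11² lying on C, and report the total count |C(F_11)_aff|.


Affine F_11-points: {(0, 0), (1, 1), (2, 5), (3, 4), (4, 7), (5, 4), (7, 8), (8, 5), (9, 8), (10, 7)}; count = 10.

For each of the 121 pairs (x, y) ∈ F_11², evaluate f(x, y) mod 11. Record the zeros.
  x = 0: [0↦0, 1↦1, 2↦2, 3↦3, 4↦4, 5↦5, 6↦6, 7↦7, 8↦8, 9↦9, 10↦10]  zeros at y ∈ {0}
  x = 1: [0↦1, 1↦0, 2↦10, 3↦9, 4↦8, 5↦7, 6↦6, 7↦5, 8↦4, 9↦3, 10↦2]  zeros at y ∈ {1}
  x = 2: [0↦4, 1↦1, 2↦9, 3↦6, 4↦3, 5↦0, 6↦8, 7↦5, 8↦2, 9↦10, 10↦7]  zeros at y ∈ {5}
  x = 3: [0↦9, 1↦4, 2↦10, 3↦5, 4↦0, 5↦6, 6↦1, 7↦7, 8↦2, 9↦8, 10↦3]  zeros at y ∈ {4}
  x = 4: [0↦5, 1↦9, 2↦2, 3↦6, 4↦10, 5↦3, 6↦7, 7↦0, 8↦4, 9↦8, 10↦1]  zeros at y ∈ {7}
  x = 5: [0↦3, 1↦5, 2↦7, 3↦9, 4↦0, 5↦2, 6↦4, 7↦6, 8↦8, 9↦10, 10↦1]  zeros at y ∈ {4}
  x = 6: [0↦3, 1↦3, 2↦3, 3↦3, 4↦3, 5↦3, 6↦3, 7↦3, 8↦3, 9↦3, 10↦3]  zeros at y ∈ ∅
  x = 7: [0↦5, 1↦3, 2↦1, 3↦10, 4↦8, 5↦6, 6↦4, 7↦2, 8↦0, 9↦9, 10↦7]  zeros at y ∈ {8}
  x = 8: [0↦9, 1↦5, 2↦1, 3↦8, 4↦4, 5↦0, 6↦7, 7↦3, 8↦10, 9↦6, 10↦2]  zeros at y ∈ {5}
  x = 9: [0↦4, 1↦9, 2↦3, 3↦8, 4↦2, 5↦7, 6↦1, 7↦6, 8↦0, 9↦5, 10↦10]  zeros at y ∈ {8}
  x = 10: [0↦1, 1↦4, 2↦7, 3↦10, 4↦2, 5↦5, 6↦8, 7↦0, 8↦3, 9↦6, 10↦9]  zeros at y ∈ {7}
Collecting zeros: affine points = {(0, 0), (1, 1), (2, 5), (3, 4), (4, 7), (5, 4), (7, 8), (8, 5), (9, 8), (10, 7)}.
Total count |C(F_11)_aff| = 10.


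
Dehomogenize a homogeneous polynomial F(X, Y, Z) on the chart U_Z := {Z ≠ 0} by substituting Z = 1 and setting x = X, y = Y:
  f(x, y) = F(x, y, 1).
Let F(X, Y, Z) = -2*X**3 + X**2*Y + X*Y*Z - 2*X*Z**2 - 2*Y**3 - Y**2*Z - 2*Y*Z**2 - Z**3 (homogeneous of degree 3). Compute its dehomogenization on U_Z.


f(x, y) = -2*x**3 + x**2*y + x*y - 2*x - 2*y**3 - y**2 - 2*y - 1

On U_Z we set Z = 1. Each monomial c·X^i·Y^j·Z^k in F becomes c·x^i·y^j·1^k = c·x^i·y^j.
Substituting Z = 1: F(X, Y, 1) = -2*x**3 + x**2*y + x*y - 2*x - 2*y**3 - y**2 - 2*y - 1.
Note: deg(f) ≤ deg(F) = 3; strict inequality happens when F is divisible by Z (lost terms).


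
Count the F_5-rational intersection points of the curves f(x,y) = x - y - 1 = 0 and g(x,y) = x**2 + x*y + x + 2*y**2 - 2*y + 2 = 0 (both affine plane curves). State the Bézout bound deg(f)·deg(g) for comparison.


Common zeros: {(2, 1)}; count = 1; Bézout bound = 2.

deg(f) = 1, deg(g) = 2, so Bézout bound = 2.
Scan x ∈ F_5. For each x, list the y ∈ F_5 with f(x, y) ≡ 0 and those with g(x, y) ≡ 0 (mod 5); the common zeros in that column are the intersection.
  x = 0: f ≡ 0 at y ∈ {4}; g ≡ 0 at y ∈ ∅; common: ∅.
  x = 1: f ≡ 0 at y ∈ {0}; g ≡ 0 at y ∈ {1, 2}; common: ∅.
  x = 2: f ≡ 0 at y ∈ {1}; g ≡ 0 at y ∈ {1, 4}; common: {1}.
  x = 3: f ≡ 0 at y ∈ {2}; g ≡ 0 at y ∈ {3, 4}; common: ∅.
  x = 4: f ≡ 0 at y ∈ {3}; g ≡ 0 at y ∈ ∅; common: ∅.
Collecting: common zeros = {(2, 1)}, so the count is 1.
Comparison with the Bézout bound: 1 ≤ 2 = deg(f)·deg(g), as expected for curves with no common component (the affine F_5-count falls short of the bound because intersections may lie at infinity, over extension fields, or carry multiplicity).


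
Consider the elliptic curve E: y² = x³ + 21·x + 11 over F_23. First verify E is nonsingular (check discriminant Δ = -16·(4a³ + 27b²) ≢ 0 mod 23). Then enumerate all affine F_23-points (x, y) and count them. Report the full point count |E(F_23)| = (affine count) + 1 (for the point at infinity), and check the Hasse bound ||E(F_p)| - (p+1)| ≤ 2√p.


Affine points = {(3, 3), (3, 20), (6, 10), (6, 13), (7, 8), (7, 15), (8, 1), (8, 22), (9, 3), (9, 20), (10, 5), (10, 18), (11, 3), (11, 20), (12, 6), (12, 17), (14, 6), (14, 17), (16, 2), (16, 21), (19, 1), (19, 22), (20, 6), (20, 17), (22, 9), (22, 14)}; affine count = 26; |E(F_23)| = 27.

Discriminant check: Δ ∝ 4a³ + 27b² = 4·21³ + 27·11² = 4·9261 + 27·121 ≡ 15 (mod 23). Nonzero ⇒ E is nonsingular.
For each x ∈ F_23, compute rhs = x³ + 21·x + 11 mod 23, then count y ∈ F_23 with y² ≡ rhs.
  x = 0: rhs = 11, matching y values: none (0 points).
  x = 1: rhs = 10, matching y values: none (0 points).
  x = 2: rhs = 15, matching y values: none (0 points).
  x = 3: rhs = 9, matching y values: 3, 20 (2 points).
  x = 4: rhs = 21, matching y values: none (0 points).
  x = 5: rhs = 11, matching y values: none (0 points).
  x = 6: rhs = 8, matching y values: 10, 13 (2 points).
  x = 7: rhs = 18, matching y values: 8, 15 (2 points).
  x = 8: rhs = 1, matching y values: 1, 22 (2 points).
  x = 9: rhs = 9, matching y values: 3, 20 (2 points).
  x = 10: rhs = 2, matching y values: 5, 18 (2 points).
  x = 11: rhs = 9, matching y values: 3, 20 (2 points).
  x = 12: rhs = 13, matching y values: 6, 17 (2 points).
  x = 13: rhs = 20, matching y values: none (0 points).
  x = 14: rhs = 13, matching y values: 6, 17 (2 points).
  x = 15: rhs = 21, matching y values: none (0 points).
  x = 16: rhs = 4, matching y values: 2, 21 (2 points).
  x = 17: rhs = 14, matching y values: none (0 points).
  x = 18: rhs = 11, matching y values: none (0 points).
  x = 19: rhs = 1, matching y values: 1, 22 (2 points).
  x = 20: rhs = 13, matching y values: 6, 17 (2 points).
  x = 21: rhs = 7, matching y values: none (0 points).
  x = 22: rhs = 12, matching y values: 9, 14 (2 points).
Total affine count: 26.
Full point count |E(F_23)| = 26 + 1 = 27.
Hasse bound: |27 − (23+1)| = |3| = 3 ≤ 2√23 ≈ 9.5917 ✓.


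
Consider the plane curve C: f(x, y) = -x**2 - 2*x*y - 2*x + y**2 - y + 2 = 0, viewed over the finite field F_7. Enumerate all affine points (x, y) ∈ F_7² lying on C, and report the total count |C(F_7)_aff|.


Affine F_7-points: {(0, 4), (2, 6), (4, 4), (4, 5), (5, 5), (5, 6)}; count = 6.

For each of the 49 pairs (x, y) ∈ F_7², evaluate f(x, y) mod 7. Record the zeros.
  x = 0: [0↦2, 1↦2, 2↦4, 3↦1, 4↦0, 5↦1, 6↦4]  zeros at y ∈ {4}
  x = 1: [0↦6, 1↦4, 2↦4, 3↦6, 4↦3, 5↦2, 6↦3]  zeros at y ∈ ∅
  x = 2: [0↦1, 1↦4, 2↦2, 3↦2, 4↦4, 5↦1, 6↦0]  zeros at y ∈ {6}
  x = 3: [0↦1, 1↦2, 2↦5, 3↦3, 4↦3, 5↦5, 6↦2]  zeros at y ∈ ∅
  x = 4: [0↦6, 1↦5, 2↦6, 3↦2, 4↦0, 5↦0, 6↦2]  zeros at y ∈ {4, 5}
  x = 5: [0↦2, 1↦6, 2↦5, 3↦6, 4↦2, 5↦0, 6↦0]  zeros at y ∈ {5, 6}
  x = 6: [0↦3, 1↦5, 2↦2, 3↦1, 4↦2, 5↦5, 6↦3]  zeros at y ∈ ∅
Collecting zeros: affine points = {(0, 4), (2, 6), (4, 4), (4, 5), (5, 5), (5, 6)}.
Total count |C(F_7)_aff| = 6.


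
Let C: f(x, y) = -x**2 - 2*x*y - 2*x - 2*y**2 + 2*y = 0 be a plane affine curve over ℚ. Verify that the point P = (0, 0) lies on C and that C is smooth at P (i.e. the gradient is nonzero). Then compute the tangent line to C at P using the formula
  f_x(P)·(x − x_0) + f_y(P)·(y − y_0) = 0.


Tangent line at P: -2*x + 2*y = 0.

Step 1: f(0, 0) = 0, so P lies on C.
Step 2: partial derivatives
  f_x(x, y) = -2*x - 2*y - 2, f_y(x, y) = -2*x - 4*y + 2.
  f_x(P) = -2, f_y(P) = 2 (gradient nonzero, so P is smooth).
Step 3: tangent line at P: -2·(x − 0) + 2·(y − 0) = 0.
Expanding: -2*x + 2*y = 0.


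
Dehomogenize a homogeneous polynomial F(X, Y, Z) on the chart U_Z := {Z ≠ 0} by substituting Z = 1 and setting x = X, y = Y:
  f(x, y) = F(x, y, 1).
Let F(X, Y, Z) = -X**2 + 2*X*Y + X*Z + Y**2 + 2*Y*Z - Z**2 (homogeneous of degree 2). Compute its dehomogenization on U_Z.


f(x, y) = -x**2 + 2*x*y + x + y**2 + 2*y - 1

On U_Z we set Z = 1. Each monomial c·X^i·Y^j·Z^k in F becomes c·x^i·y^j·1^k = c·x^i·y^j.
Substituting Z = 1: F(X, Y, 1) = -x**2 + 2*x*y + x + y**2 + 2*y - 1.
Note: deg(f) ≤ deg(F) = 2; strict inequality happens when F is divisible by Z (lost terms).


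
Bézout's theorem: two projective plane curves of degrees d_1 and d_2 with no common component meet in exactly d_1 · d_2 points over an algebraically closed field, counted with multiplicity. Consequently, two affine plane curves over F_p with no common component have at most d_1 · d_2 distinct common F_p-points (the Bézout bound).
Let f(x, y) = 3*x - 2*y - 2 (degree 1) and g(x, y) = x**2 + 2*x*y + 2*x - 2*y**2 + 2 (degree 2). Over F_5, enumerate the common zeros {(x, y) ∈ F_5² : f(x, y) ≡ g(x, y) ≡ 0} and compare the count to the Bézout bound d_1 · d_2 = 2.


Common zeros: {(0, 4), (2, 2)}; count = 2; Bézout bound = 2.

deg(f) = 1, deg(g) = 2, so Bézout bound = 2.
Scan x ∈ F_5. For each x, list the y ∈ F_5 with f(x, y) ≡ 0 and those with g(x, y) ≡ 0 (mod 5); the common zeros in that column are the intersection.
  x = 0: f ≡ 0 at y ∈ {4}; g ≡ 0 at y ∈ {1, 4}; common: {4}.
  x = 1: f ≡ 0 at y ∈ {3}; g ≡ 0 at y ∈ {0, 1}; common: ∅.
  x = 2: f ≡ 0 at y ∈ {2}; g ≡ 0 at y ∈ {0, 2}; common: {2}.
  x = 3: f ≡ 0 at y ∈ {1}; g ≡ 0 at y ∈ ∅; common: ∅.
  x = 4: f ≡ 0 at y ∈ {0}; g ≡ 0 at y ∈ ∅; common: ∅.
Collecting: common zeros = {(0, 4), (2, 2)}, so the count is 2.
Comparison with the Bézout bound: 2 ≤ 2 = deg(f)·deg(g), as expected for curves with no common component (the bound is attained).


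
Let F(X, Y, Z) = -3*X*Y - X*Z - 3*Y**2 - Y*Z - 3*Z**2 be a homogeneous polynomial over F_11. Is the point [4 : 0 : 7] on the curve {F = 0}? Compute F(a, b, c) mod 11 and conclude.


F(4,0,7) ≡ 1 (mod 11); P is NOT on the curve.

Evaluate F(4, 0, 7) term-by-term (mod 11).
  -3*X*Y ↦ -3·4·0·1 = 0
  -X*Z ↦ -1·4·1·7 = -28
  -3*Y**2 ↦ -3·1·0·1 = 0
  -Y*Z ↦ -1·1·0·7 = 0
  -3*Z**2 ↦ -3·1·1·49 = -147
Sum: F(4, 0, 7) = (0) + (-28) + (0) + (0) + (-147) = -175.
Reducing mod 11: -175 ≡ 1 (mod 11).
Since F(a, b, c) ≡ 1 ≠ 0 (mod 11), P does NOT lie on the curve.


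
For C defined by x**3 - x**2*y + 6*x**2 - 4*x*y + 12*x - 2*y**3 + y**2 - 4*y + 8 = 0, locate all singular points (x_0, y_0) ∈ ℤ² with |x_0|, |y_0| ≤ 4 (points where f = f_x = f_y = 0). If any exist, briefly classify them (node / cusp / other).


Singular points: {(-2, 0)}; classification: cusp.

Compute partial derivatives:
  f_x = 3*x**2 - 2*x*y + 12*x - 4*y + 12.
  f_y = -x**2 - 4*x - 6*y**2 + 2*y - 4.
Scan x_0 ∈ {−4, ..., 4}. For each x_0, f_y(x_0, y) is a polynomial in y; find its integer roots y ∈ {−4, ..., 4}, then test f_x and f at those candidates.
  x = -4: f_y(-4, y) = -6*y**2 + 2*y - 4; no integer root y with |y| ≤ 4.
  x = -3: f_y(-3, y) = -6*y**2 + 2*y - 1; no integer root y with |y| ≤ 4.
  x = -2: f_y(-2, y) = -6*y**2 + 2*y; vanishes at y ∈ {0}. (-2, 0): f_x = 0, f = 0 — SINGULAR.
  x = -1: f_y(-1, y) = -6*y**2 + 2*y - 1; no integer root y with |y| ≤ 4.
  x = 0: f_y(0, y) = -6*y**2 + 2*y - 4; no integer root y with |y| ≤ 4.
  x = 1: f_y(1, y) = -6*y**2 + 2*y - 9; no integer root y with |y| ≤ 4.
  x = 2: f_y(2, y) = -6*y**2 + 2*y - 16; no integer root y with |y| ≤ 4.
  x = 3: f_y(3, y) = -6*y**2 + 2*y - 25; no integer root y with |y| ≤ 4.
  x = 4: f_y(4, y) = -6*y**2 + 2*y - 36; no integer root y with |y| ≤ 4.
Only singular point on the grid: (-2, 0).
Classify: substitute x = -2 + u, y = 0 + v and expand: f = u**3 - u**2*v - 2*v**3 + v**2.
No constant or linear terms (consistent with a singular point). Quadratic part: v**2. Cubic part: u**3 - u**2*v - 2*v**3.
The quadratic part v**2 is a perfect square, so there is a single (double) tangent line v = 0, i.e. y = 0. Restricting the cubic part to that line (v = 0) leaves u**3 ≠ 0, so f is not divisible by v and the branch is v² ≈ -u**3 to lowest order — this is a cusp.
Classification: cusp.


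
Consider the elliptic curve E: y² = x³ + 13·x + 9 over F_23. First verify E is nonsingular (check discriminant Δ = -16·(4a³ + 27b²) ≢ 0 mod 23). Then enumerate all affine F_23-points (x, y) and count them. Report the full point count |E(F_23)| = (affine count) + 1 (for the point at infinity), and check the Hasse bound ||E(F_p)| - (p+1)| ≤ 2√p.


Affine points = {(0, 3), (0, 20), (1, 0), (3, 11), (3, 12), (6, 2), (6, 21), (7, 11), (7, 12), (8, 2), (8, 21), (9, 2), (9, 21), (10, 9), (10, 14), (13, 11), (13, 12), (16, 9), (16, 14), (18, 7), (18, 16), (19, 10), (19, 13), (20, 9), (20, 14), (22, 8), (22, 15)}; affine count = 27; |E(F_23)| = 28.

Discriminant check: Δ ∝ 4a³ + 27b² = 4·13³ + 27·9² = 4·2197 + 27·81 ≡ 4 (mod 23). Nonzero ⇒ E is nonsingular.
For each x ∈ F_23, compute rhs = x³ + 13·x + 9 mod 23, then count y ∈ F_23 with y² ≡ rhs.
  x = 0: rhs = 9, matching y values: 3, 20 (2 points).
  x = 1: rhs = 0, matching y values: 0 (1 points).
  x = 2: rhs = 20, matching y values: none (0 points).
  x = 3: rhs = 6, matching y values: 11, 12 (2 points).
  x = 4: rhs = 10, matching y values: none (0 points).
  x = 5: rhs = 15, matching y values: none (0 points).
  x = 6: rhs = 4, matching y values: 2, 21 (2 points).
  x = 7: rhs = 6, matching y values: 11, 12 (2 points).
  x = 8: rhs = 4, matching y values: 2, 21 (2 points).
  x = 9: rhs = 4, matching y values: 2, 21 (2 points).
  x = 10: rhs = 12, matching y values: 9, 14 (2 points).
  x = 11: rhs = 11, matching y values: none (0 points).
  x = 12: rhs = 7, matching y values: none (0 points).
  x = 13: rhs = 6, matching y values: 11, 12 (2 points).
  x = 14: rhs = 14, matching y values: none (0 points).
  x = 15: rhs = 14, matching y values: none (0 points).
  x = 16: rhs = 12, matching y values: 9, 14 (2 points).
  x = 17: rhs = 14, matching y values: none (0 points).
  x = 18: rhs = 3, matching y values: 7, 16 (2 points).
  x = 19: rhs = 8, matching y values: 10, 13 (2 points).
  x = 20: rhs = 12, matching y values: 9, 14 (2 points).
  x = 21: rhs = 21, matching y values: none (0 points).
  x = 22: rhs = 18, matching y values: 8, 15 (2 points).
Total affine count: 27.
Full point count |E(F_23)| = 27 + 1 = 28.
Hasse bound: |28 − (23+1)| = |4| = 4 ≤ 2√23 ≈ 9.5917 ✓.


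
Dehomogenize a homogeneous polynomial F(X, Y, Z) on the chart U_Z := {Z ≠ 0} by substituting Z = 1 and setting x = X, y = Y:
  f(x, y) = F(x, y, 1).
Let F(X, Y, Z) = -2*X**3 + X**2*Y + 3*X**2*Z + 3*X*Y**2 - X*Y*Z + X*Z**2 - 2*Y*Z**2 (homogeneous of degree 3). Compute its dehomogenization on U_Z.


f(x, y) = -2*x**3 + x**2*y + 3*x**2 + 3*x*y**2 - x*y + x - 2*y

On U_Z we set Z = 1. Each monomial c·X^i·Y^j·Z^k in F becomes c·x^i·y^j·1^k = c·x^i·y^j.
Substituting Z = 1: F(X, Y, 1) = -2*x**3 + x**2*y + 3*x**2 + 3*x*y**2 - x*y + x - 2*y.
Note: deg(f) ≤ deg(F) = 3; strict inequality happens when F is divisible by Z (lost terms).


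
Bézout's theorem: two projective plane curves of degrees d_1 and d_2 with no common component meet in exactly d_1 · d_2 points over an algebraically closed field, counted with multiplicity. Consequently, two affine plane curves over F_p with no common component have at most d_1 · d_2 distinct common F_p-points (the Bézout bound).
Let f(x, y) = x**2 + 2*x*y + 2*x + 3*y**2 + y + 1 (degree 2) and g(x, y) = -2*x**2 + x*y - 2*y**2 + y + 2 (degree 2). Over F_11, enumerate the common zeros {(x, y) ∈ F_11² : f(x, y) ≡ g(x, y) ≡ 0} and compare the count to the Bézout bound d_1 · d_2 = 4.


Common zeros: {(10, 0)}; count = 1; Bézout bound = 4.

deg(f) = 2, deg(g) = 2, so Bézout bound = 4.
Scan x ∈ F_11. For each x, list the y ∈ F_11 with f(x, y) ≡ 0 and those with g(x, y) ≡ 0 (mod 11); the common zeros in that column are the intersection.
  x = 0: f ≡ 0 at y ∈ {9}; g ≡ 0 at y ∈ ∅; common: ∅.
  x = 1: f ≡ 0 at y ∈ {2, 8}; g ≡ 0 at y ∈ {0, 1}; common: ∅.
  x = 2: f ≡ 0 at y ∈ {4, 9}; g ≡ 0 at y ∈ {8, 10}; common: ∅.
  x = 3: f ≡ 0 at y ∈ {8}; g ≡ 0 at y ∈ {3, 10}; common: ∅.
  x = 4: f ≡ 0 at y ∈ {2, 6}; g ≡ 0 at y ∈ {3, 5}; common: ∅.
  x = 5: f ≡ 0 at y ∈ ∅; g ≡ 0 at y ∈ {1, 2}; common: ∅.
  x = 6: f ≡ 0 at y ∈ ∅; g ≡ 0 at y ∈ ∅; common: ∅.
  x = 7: f ≡ 0 at y ∈ ∅; g ≡ 0 at y ∈ {2}; common: ∅.
  x = 8: f ≡ 0 at y ∈ ∅; g ≡ 0 at y ∈ ∅; common: ∅.
  x = 9: f ≡ 0 at y ∈ ∅; g ≡ 0 at y ∈ ∅; common: ∅.
  x = 10: f ≡ 0 at y ∈ {0, 4}; g ≡ 0 at y ∈ {0}; common: {0}.
Collecting: common zeros = {(10, 0)}, so the count is 1.
Comparison with the Bézout bound: 1 ≤ 4 = deg(f)·deg(g), as expected for curves with no common component (the affine F_11-count falls short of the bound because intersections may lie at infinity, over extension fields, or carry multiplicity).
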